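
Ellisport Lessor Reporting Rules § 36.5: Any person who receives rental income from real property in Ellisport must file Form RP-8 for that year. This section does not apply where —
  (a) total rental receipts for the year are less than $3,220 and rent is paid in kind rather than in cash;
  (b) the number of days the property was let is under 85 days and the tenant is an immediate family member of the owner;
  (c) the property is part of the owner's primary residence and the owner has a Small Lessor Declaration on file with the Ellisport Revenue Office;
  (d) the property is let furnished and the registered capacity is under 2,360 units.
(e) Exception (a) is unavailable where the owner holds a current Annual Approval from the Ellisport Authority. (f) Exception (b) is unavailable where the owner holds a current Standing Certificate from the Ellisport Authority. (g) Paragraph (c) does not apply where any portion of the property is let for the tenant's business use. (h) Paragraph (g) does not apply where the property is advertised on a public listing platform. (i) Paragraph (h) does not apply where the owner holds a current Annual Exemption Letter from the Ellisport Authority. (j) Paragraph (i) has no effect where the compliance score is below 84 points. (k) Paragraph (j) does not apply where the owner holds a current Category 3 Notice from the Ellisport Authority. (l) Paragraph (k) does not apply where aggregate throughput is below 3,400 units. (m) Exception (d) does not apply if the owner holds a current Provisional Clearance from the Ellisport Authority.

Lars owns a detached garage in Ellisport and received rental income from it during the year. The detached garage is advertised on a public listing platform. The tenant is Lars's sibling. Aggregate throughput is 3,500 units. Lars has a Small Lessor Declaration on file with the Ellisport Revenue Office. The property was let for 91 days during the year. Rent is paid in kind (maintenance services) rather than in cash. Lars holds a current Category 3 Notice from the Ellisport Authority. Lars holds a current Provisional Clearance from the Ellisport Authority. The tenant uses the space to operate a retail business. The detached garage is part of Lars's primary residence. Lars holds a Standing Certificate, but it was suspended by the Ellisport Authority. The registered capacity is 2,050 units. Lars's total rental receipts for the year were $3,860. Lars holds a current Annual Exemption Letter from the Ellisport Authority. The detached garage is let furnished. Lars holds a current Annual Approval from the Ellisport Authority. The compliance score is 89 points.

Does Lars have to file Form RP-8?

Exception (a) fails — total rental receipts for the year are $3,860, not less than $3,220.
Exception (b) does not apply: the number of days the property was let is 91 days, not under 85 days.
Exception (c): the detached garage is part of the primary residence; a Small Lessor Declaration is on file — every condition holds. However, paragraphs (g)–(l) must be considered: (g) operates against (c): the space is let for business use. (h) would limit (g) — the property is publicly advertised — but (i) sets (h) aside: (i) is triggered — a current Annual Exemption Letter is held. (j) is inapplicable (the compliance score is 89 points, not below 84 points), so (i) stands. Exception (c) does not apply.
Exception (d)'s conditions are all satisfied: the property is let furnished; the registered capacity is 2,050 units, under the 2,360 units limit. However, paragraph (m) must be considered: (m) operates — a current Provisional Clearance is held. So (d) is unavailable.
No exception is made out. Lars falls within the general rule.

Yes — Lars must file Form RP-8.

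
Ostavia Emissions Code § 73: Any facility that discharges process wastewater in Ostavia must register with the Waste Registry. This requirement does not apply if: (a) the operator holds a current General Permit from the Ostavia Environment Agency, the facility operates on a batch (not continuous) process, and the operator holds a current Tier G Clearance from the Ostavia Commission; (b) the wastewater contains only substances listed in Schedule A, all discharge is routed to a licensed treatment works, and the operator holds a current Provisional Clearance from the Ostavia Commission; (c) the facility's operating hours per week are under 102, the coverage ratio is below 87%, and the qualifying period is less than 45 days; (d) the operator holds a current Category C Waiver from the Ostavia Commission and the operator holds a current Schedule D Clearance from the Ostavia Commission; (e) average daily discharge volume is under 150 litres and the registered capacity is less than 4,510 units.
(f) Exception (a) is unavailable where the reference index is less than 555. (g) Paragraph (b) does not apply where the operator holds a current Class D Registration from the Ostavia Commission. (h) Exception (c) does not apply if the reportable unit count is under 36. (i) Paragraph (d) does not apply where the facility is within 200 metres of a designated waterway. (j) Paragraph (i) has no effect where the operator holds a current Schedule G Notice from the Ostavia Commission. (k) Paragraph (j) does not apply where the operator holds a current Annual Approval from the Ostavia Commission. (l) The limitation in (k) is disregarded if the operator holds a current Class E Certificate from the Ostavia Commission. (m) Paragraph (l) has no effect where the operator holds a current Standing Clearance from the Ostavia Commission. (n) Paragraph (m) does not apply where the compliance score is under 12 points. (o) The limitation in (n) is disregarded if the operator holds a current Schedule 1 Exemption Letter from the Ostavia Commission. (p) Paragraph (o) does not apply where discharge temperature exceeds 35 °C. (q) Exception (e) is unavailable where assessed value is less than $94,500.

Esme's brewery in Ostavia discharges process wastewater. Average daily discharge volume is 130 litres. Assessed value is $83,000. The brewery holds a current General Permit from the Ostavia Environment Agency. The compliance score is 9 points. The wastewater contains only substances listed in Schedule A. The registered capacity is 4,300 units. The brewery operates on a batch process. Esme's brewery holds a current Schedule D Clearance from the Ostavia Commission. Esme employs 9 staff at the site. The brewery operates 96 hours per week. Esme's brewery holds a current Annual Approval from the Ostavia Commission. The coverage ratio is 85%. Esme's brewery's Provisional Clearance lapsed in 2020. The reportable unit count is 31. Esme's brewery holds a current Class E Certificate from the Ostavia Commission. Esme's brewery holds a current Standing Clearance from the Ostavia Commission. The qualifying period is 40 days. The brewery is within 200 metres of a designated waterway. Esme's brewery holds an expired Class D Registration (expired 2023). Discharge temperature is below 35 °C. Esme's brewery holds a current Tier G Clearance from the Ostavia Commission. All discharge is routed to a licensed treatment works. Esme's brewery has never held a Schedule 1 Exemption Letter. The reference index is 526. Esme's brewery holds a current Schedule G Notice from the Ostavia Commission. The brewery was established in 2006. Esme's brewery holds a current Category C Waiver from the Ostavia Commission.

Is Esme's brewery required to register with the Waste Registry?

Exception (a)'s conditions are all satisfied: a current General Permit is held; the facility operates on a batch process; a current Tier G Clearance is held. But: (f) operates against (a): the reference index is 526, less than the 555 limit. (a) is therefore removed.
Exception (b) requires that the operator holds a current Provisional Clearance from the Ostavia Commission; but no current Provisional Clearance is held, so (b) is unavailable.
Exception (c): the facility's operating hours per week are 96, under the 102 limit; the coverage ratio is 85%, below the 87% limit; the qualifying period is 40 days, less than the 45 days limit — every condition holds. But: (h) operates against (c): the reportable unit count is 31, under the 36 limit. So (c) is unavailable.
Exception (d) is satisfied on its face — a current Category C Waiver is held; a current Schedule D Clearance is held. Applying paragraphs (i)–(p): (i) would limit (d) — the brewery is within 200 m of a designated waterway — but (j) sets (i) aside: (j) applies — a current Schedule G Notice is held. (k) would limit (j) — a current Annual Approval is held — but (l) sets (k) aside: (l) is engaged — a current Class E Certificate is held. (m) applies (a current Standing Clearance is held), but yields to (n): (n) operates against (m): the compliance score is 9 points, under the 12 points limit. (o) is not engaged (the Schedule 1 Exemption Letter is not current), so (n) stands. Exception (d) stands.
Exception (e) is satisfied on its face — average daily discharge volume is 130 litres, under the 150 litres limit; the registered capacity is 4,300 units, less than the 4,510 units limit. Turning to paragraph (q): (q) is engaged — assessed value is $83,000, less than the $94,500 limit. Exception (e) does not apply.

No — exception (d) applies; Esme's brewery is not required to register with the Waste Registry.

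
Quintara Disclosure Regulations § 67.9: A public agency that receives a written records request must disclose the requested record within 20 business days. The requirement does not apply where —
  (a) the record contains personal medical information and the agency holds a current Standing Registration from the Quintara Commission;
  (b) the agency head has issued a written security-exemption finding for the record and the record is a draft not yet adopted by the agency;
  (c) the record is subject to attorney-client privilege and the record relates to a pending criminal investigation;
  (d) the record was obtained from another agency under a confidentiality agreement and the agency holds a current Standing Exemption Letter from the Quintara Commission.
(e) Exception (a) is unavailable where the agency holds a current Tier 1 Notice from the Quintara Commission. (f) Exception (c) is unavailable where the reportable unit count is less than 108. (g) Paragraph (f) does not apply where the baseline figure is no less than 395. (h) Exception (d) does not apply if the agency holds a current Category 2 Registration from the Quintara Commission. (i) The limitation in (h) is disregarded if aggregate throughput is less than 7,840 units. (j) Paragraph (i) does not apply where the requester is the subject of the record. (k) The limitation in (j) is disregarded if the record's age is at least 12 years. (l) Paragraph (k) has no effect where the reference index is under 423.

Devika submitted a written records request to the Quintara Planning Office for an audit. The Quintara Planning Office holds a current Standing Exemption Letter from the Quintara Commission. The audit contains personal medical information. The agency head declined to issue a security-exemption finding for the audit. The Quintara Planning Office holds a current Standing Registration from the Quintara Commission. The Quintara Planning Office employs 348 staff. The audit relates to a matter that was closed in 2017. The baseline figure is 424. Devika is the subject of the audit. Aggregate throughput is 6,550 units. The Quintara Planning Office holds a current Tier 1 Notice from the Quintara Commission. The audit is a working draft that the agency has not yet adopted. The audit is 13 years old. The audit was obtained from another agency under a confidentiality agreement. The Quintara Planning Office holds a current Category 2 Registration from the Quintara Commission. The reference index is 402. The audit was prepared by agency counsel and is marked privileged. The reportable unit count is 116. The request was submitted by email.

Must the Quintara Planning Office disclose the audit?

Exception (a)'s conditions are all satisfied: the audit contains personal medical information; a current Standing Registration is held. But: (e) operates against (a): a current Tier 1 Notice is held. Exception (a) does not apply.
Exception (b) does not apply: the agency head declined to issue a security-exemption finding.
Exception (c) fails — the audit relates to a closed matter.
Exception (d) is satisfied on its face — the audit was obtained under a confidentiality agreement; a current Standing Exemption Letter is held. However, paragraphs (h)–(l) must be considered: (h) operates — a current Category 2 Registration is held. (i) would limit (h) — aggregate throughput is 6,550 units, less than the 7,840 units limit — but (j) sets (i) aside: (j) is triggered — Devika is the subject of the audit. (k) applies (the record's age is 13 years, meeting the 12 years threshold), but is itself disapplied by (l): (l) operates against (k): the reference index is 402, under the 423 limit. Exception (d) does not apply.
None of the exceptions is available; § 67.9 applies in full.

Yes — the Quintara Planning Office must disclose the audit.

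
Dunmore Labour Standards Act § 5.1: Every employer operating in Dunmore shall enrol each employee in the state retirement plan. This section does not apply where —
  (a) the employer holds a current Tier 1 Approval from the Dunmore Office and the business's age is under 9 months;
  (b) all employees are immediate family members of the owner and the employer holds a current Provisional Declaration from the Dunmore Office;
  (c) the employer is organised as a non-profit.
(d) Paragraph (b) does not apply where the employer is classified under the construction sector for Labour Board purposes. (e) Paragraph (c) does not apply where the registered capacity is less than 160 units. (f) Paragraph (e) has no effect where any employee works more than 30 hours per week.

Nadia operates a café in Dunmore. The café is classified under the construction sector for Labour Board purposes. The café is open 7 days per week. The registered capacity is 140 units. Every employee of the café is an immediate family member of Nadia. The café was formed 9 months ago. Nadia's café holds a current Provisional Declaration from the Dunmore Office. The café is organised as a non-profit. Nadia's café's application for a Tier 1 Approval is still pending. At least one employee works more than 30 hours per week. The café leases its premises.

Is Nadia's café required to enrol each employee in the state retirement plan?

No — exception (c) applies; Nadia's café is not required to enrol each employee in the state retirement plan.

Exception (a) fails — the Tier 1 Approval is not current.
Exception (b)'s conditions are all satisfied: every employee is an immediate family member; a current Provisional Declaration is held. But applying paragraph (d): (d) applies — the café is classified under the construction sector. (b) is therefore removed.
Exception (c)'s conditions are all satisfied: the employer is a non-profit. Applying paragraphs (e)–(f): (e) would limit (c) — the registered capacity is 140 units, less than the 160 units limit — but (f) sets (e) aside: (f) operates against (e): at least one employee exceeds 30 hours/week. So (c) applies.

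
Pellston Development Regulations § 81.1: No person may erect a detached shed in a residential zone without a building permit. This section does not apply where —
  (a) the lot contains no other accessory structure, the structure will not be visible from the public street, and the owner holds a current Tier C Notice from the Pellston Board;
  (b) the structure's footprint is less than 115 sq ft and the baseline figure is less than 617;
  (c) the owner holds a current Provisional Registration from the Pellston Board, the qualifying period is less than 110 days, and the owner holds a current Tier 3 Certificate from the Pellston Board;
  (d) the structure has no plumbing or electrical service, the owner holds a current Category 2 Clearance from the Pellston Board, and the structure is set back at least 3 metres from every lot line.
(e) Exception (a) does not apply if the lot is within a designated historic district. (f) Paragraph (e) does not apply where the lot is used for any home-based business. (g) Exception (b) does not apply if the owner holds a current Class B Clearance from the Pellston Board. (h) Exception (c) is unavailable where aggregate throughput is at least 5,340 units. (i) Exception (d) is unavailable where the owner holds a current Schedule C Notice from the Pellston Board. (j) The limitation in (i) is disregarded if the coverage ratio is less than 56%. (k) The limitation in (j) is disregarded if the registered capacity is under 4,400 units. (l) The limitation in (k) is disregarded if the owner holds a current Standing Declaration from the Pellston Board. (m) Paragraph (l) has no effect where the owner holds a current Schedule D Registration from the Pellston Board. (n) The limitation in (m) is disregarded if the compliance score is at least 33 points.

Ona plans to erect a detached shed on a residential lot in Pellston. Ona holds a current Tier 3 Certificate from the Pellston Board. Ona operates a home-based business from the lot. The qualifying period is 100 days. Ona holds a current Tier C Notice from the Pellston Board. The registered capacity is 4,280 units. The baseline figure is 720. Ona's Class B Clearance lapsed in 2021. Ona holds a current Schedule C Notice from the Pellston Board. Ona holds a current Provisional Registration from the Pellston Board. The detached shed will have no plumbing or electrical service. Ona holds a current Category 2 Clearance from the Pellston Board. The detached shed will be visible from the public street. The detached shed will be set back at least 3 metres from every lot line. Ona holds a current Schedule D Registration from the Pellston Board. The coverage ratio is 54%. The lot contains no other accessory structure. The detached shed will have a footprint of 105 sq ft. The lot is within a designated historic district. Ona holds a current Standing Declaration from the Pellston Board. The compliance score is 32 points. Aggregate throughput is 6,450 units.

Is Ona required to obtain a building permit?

Exception (a) requires that the structure will not be visible from the public street; but the structure will be visible from the street, so (a) is unavailable.
Exception (b) fails — the baseline figure is 720, not less than 617.
Exception (c): a current Provisional Registration is held; the qualifying period is 100 days, less than the 110 days limit; a current Tier 3 Certificate is held — every condition holds. But applying paragraph (h): (h) operates against (c): aggregate throughput is 6,450 units, meeting the 5,340 units threshold. So (c) is unavailable.
Exception (d): there is no plumbing or electrical service; a current Category 2 Clearance is held; the setback is at least 3 m on every side — every condition holds. However, paragraphs (i)–(n) must be considered: (i) is triggered — a current Schedule C Notice is held. (j) would limit (i) — the coverage ratio is 54%, less than the 56% limit — but (k) sets (j) aside: (k) operates against (j): the registered capacity is 4,280 units, under the 4,400 units limit. (l) operates (a current Standing Declaration is held), but is itself disapplied by (m): (m) operates against (l): a current Schedule D Registration is held. (n) is not triggered (the compliance score is 32 points, short of 33 points), so (m) stands. Exception (d) does not apply.
None of the exceptions is available; § 81.1 applies in full.

Yes — Ona must obtain a building permit.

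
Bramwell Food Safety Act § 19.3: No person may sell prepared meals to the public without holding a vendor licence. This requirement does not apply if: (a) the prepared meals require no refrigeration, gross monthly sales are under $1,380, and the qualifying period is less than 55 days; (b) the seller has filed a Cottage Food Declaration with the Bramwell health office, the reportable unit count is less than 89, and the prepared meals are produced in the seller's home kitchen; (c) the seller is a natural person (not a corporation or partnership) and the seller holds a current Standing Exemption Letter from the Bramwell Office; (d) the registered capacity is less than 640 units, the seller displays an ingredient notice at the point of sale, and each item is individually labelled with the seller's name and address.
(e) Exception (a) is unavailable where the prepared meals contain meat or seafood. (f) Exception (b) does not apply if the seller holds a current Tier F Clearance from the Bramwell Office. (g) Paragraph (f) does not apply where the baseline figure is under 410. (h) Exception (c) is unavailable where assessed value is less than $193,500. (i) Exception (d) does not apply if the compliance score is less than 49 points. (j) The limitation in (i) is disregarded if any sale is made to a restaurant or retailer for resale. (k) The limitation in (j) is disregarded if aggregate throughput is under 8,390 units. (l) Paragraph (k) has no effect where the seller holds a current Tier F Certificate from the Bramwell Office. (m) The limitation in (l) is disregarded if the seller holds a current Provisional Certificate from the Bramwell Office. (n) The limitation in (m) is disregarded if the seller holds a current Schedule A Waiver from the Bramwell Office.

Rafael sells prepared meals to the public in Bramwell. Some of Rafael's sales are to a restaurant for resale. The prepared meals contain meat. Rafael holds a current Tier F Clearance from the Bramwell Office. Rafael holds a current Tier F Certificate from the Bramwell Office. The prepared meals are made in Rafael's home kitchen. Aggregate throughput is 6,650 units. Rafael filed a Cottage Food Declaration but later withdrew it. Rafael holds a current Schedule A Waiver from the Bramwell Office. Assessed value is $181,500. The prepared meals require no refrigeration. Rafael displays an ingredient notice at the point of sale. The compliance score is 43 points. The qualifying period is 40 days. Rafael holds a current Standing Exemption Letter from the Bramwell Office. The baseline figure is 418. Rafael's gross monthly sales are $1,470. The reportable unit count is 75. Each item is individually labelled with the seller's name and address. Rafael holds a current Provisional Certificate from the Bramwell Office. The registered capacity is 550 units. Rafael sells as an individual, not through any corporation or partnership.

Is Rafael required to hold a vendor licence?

No — exception (d) applies; Rafael is not required to hold a vendor licence.

Exception (a) does not apply: gross monthly sales are $1,470, not under $1,380.
Exception (b) does not apply: the Cottage Food Declaration was withdrawn.
All of (c)'s requirements are met (the seller is a natural person; a current Standing Exemption Letter is held). However, paragraph (h) must be considered: (h) operates against (c): assessed value is $181,500, less than the $193,500 limit. So (c) is unavailable.
Exception (d) is satisfied on its face — the registered capacity is 550 units, less than the 640 units limit; an ingredient notice is displayed; items are individually labelled. Under paragraphs (i)–(n): (i) would limit (d) — the compliance score is 43 points, less than the 49 points limit — but (j) sets (i) aside: (j) is triggered — some sales are to a restaurant for resale. (k) is engaged (aggregate throughput is 6,650 units, under the 8,390 units limit), but is overridden by (l): (l) is engaged — a current Tier F Certificate is held. (m) would limit (l) — a current Provisional Certificate is held — but (n) sets (m) aside: (n) operates against (m): a current Schedule A Waiver is held. So (d) applies.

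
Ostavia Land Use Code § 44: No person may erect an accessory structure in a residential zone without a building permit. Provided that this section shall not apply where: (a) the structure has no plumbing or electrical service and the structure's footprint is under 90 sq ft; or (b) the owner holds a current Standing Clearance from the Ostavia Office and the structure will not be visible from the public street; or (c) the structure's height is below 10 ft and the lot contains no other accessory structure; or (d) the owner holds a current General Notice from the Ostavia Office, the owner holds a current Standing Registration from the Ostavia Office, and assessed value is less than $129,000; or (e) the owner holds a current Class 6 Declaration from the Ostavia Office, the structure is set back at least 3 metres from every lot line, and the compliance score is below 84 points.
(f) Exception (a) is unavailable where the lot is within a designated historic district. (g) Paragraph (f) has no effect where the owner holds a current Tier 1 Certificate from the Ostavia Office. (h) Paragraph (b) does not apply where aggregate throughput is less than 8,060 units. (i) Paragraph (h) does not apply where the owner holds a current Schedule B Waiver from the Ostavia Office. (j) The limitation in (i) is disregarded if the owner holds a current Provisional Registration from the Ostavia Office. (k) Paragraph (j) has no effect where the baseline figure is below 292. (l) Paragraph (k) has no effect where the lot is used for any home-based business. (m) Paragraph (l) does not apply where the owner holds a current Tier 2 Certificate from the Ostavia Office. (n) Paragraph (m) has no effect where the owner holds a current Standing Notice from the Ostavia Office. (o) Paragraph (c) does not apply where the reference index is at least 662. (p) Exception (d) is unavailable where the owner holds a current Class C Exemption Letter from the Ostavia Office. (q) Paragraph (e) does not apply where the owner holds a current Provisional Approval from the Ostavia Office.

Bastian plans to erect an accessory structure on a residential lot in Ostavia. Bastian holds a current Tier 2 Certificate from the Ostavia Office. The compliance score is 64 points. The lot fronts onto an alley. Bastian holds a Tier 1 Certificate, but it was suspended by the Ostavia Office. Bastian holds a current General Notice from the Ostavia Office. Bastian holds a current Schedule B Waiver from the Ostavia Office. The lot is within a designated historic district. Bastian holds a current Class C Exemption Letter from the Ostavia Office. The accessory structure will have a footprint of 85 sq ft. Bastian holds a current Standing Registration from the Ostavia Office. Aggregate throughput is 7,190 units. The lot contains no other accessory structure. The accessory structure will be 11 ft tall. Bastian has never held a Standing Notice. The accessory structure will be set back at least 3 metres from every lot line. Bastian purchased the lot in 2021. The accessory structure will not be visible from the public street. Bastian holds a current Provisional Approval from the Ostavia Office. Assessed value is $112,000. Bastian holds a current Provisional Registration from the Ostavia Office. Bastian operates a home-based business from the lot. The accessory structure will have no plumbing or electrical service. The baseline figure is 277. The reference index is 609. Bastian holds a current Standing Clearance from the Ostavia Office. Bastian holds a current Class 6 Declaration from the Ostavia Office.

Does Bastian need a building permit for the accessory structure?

No — exception (b) applies; Bastian does not need a building permit.

Exception (a) is satisfied on its face — there is no plumbing or electrical service; the structure's footprint is 85 sq ft, under the 90 sq ft limit. However, paragraphs (f)–(g) must be considered: (f) operates against (a): the lot is in a historic district. (g) is not triggered (no current Tier 1 Certificate is held), so (f) stands. (a) is therefore removed.
All of (b)'s requirements are met (a current Standing Clearance is held; the structure will not be visible from the street). As to paragraphs (h)–(n): (h) would limit (b) — aggregate throughput is 7,190 units, less than the 8,060 units limit — but (i) sets (h) aside: (i) operates against (h): a current Schedule B Waiver is held. (j) is triggered (a current Provisional Registration is held), but is itself disapplied by (k): (k) operates against (j): the baseline figure is 277, below the 292 limit. (l) would limit (k) — a home-based business operates on the lot — but (m) sets (l) aside: (m) operates against (l): a current Tier 2 Certificate is held. (n), which would lift (m), is inapplicable — the Standing Notice is not current. So (b) applies.
Exception (c) requires that the structure's height is below 10 ft; but the structure's height is 11 ft, not below 10 ft, so (c) is unavailable.
Exception (d)'s conditions are all satisfied: a current General Notice is held; a current Standing Registration is held; assessed value is $112,000, less than the $129,000 limit. But: (p) operates against (d): a current Class C Exemption Letter is held. So (d) is unavailable.
Exception (e): a current Class 6 Declaration is held; the setback is at least 3 m on every side; the compliance score is 64 points, below the 84 points limit — every condition holds. However, paragraph (q) must be considered: (q) operates — a current Provisional Approval is held. Exception (e) does not apply.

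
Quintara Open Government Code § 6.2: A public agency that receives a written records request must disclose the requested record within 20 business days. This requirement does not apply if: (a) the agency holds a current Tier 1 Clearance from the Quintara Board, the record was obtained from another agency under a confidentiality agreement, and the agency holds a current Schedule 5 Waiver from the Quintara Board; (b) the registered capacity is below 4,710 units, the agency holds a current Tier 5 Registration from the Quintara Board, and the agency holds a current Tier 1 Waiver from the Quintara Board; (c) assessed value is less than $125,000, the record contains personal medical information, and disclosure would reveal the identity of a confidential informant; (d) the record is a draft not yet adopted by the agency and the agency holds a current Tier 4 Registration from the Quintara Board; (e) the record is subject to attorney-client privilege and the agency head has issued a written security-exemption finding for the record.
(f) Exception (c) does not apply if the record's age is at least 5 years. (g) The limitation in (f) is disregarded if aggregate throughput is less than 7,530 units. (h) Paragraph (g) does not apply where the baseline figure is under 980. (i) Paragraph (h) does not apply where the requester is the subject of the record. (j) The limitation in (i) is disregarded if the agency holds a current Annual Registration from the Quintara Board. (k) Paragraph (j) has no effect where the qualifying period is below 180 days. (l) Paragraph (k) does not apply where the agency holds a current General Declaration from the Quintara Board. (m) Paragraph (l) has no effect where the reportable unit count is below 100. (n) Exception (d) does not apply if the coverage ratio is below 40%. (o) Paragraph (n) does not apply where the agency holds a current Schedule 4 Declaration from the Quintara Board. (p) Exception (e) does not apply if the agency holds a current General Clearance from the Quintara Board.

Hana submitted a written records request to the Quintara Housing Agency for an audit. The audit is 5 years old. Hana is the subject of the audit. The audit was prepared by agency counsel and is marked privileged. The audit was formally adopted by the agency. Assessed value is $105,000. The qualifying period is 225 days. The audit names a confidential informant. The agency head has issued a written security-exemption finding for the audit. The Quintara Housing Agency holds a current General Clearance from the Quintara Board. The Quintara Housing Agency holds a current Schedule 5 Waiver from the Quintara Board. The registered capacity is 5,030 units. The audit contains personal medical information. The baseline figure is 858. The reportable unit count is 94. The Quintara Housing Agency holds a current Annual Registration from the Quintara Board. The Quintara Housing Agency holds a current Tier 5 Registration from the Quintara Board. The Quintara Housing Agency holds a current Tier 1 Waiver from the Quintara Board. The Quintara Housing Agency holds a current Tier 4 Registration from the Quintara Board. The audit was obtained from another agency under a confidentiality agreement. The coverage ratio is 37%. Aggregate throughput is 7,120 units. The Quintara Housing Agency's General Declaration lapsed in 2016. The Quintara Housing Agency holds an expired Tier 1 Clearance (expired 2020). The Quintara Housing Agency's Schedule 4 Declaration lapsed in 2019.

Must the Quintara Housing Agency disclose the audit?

Exception (a) requires that the agency holds a current Tier 1 Clearance from the Quintara Board; but there is no Tier 1 Clearance in force, so (a) is unavailable.
Exception (b) does not apply: the registered capacity is 5,030 units, not below 4,710 units.
Exception (c) is satisfied on its face — assessed value is $105,000, less than the $125,000 limit; the audit contains personal medical information; the audit names a confidential informant. Turning to paragraphs (f)–(m): (f) operates against (c): the record's age is 5 years, meeting the 5 years threshold. (g) operates (aggregate throughput is 7,120 units, less than the 7,530 units limit), but is itself disapplied by (h): (h) is triggered — the baseline figure is 858, under the 980 limit. (i) is engaged (Hana is the subject of the audit), but yields to (j): (j) operates against (i): a current Annual Registration is held. (k) is not engaged (the qualifying period is 225 days, not below 180 days), so (j) stands. Exception (c) does not apply.
Exception (d) requires that the record is a draft not yet adopted by the agency; but the audit has been formally adopted, so (d) is unavailable.
All of (e)'s requirements are met (the audit is privileged; a written security-exemption finding has been issued). Turning to paragraph (p): (p) operates against (e): a current General Clearance is held. Exception (e) does not apply.
No exception is made out. the Quintara Housing Agency falls within the general rule.

Yes — the Quintara Housing Agency must disclose the audit.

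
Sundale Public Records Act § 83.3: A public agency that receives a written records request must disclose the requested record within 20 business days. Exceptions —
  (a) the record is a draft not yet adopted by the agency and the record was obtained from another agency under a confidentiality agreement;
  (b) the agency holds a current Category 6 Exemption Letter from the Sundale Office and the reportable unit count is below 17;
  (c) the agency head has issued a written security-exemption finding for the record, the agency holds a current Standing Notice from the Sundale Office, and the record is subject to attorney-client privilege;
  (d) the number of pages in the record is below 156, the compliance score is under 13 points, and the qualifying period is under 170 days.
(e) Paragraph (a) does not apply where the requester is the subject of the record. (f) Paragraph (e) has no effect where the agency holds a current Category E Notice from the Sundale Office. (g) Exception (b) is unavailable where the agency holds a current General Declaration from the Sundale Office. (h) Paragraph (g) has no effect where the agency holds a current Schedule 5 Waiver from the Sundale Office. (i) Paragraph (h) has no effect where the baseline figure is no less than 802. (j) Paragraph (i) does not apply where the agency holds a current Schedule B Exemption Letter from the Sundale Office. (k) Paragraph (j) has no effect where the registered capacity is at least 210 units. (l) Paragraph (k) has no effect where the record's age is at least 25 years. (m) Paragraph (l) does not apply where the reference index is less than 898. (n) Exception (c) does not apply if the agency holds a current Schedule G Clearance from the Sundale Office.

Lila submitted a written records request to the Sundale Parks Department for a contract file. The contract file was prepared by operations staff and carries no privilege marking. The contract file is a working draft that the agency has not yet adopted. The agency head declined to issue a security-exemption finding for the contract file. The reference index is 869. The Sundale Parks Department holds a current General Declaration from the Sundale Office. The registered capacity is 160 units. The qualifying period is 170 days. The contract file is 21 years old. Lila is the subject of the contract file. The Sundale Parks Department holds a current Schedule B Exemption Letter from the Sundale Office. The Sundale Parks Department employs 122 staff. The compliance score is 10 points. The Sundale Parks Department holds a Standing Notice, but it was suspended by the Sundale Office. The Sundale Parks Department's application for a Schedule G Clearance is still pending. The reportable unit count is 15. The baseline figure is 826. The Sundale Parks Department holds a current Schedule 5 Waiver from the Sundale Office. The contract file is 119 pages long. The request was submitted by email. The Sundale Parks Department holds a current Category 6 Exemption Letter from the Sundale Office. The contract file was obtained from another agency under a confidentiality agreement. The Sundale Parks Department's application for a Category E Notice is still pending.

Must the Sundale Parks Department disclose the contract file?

Exception (a)'s conditions are all satisfied: the contract file is an unadopted draft; the contract file was obtained under a confidentiality agreement. But applying paragraphs (e)–(f): (e) operates — Lila is the subject of the contract file. (f) is inapplicable (the Category E Notice is not current), so (e) stands. (a) is therefore removed.
All of (b)'s requirements are met (a current Category 6 Exemption Letter is held; the reportable unit count is 15, below the 17 limit). Considering the limiting provisions: (g) would limit (b) — a current General Declaration is held — but (h) sets (g) aside: (h) operates against (g): a current Schedule 5 Waiver is held. (i) is engaged (the baseline figure is 826, meeting the 802 threshold), but yields to (j): (j) operates against (i): a current Schedule B Exemption Letter is held. (k) does not operate here (the registered capacity is 160 units, short of 210 units), so (j) stands. Exception (b) stands.
Exception (c) does not apply: the agency head declined to issue a security-exemption finding.
Exception (d) requires that the qualifying period is under 170 days; but the qualifying period is 170 days, not under 170 days, so (d) is unavailable.

No — exception (b) applies; the Sundale Parks Department is not required to disclose the contract file.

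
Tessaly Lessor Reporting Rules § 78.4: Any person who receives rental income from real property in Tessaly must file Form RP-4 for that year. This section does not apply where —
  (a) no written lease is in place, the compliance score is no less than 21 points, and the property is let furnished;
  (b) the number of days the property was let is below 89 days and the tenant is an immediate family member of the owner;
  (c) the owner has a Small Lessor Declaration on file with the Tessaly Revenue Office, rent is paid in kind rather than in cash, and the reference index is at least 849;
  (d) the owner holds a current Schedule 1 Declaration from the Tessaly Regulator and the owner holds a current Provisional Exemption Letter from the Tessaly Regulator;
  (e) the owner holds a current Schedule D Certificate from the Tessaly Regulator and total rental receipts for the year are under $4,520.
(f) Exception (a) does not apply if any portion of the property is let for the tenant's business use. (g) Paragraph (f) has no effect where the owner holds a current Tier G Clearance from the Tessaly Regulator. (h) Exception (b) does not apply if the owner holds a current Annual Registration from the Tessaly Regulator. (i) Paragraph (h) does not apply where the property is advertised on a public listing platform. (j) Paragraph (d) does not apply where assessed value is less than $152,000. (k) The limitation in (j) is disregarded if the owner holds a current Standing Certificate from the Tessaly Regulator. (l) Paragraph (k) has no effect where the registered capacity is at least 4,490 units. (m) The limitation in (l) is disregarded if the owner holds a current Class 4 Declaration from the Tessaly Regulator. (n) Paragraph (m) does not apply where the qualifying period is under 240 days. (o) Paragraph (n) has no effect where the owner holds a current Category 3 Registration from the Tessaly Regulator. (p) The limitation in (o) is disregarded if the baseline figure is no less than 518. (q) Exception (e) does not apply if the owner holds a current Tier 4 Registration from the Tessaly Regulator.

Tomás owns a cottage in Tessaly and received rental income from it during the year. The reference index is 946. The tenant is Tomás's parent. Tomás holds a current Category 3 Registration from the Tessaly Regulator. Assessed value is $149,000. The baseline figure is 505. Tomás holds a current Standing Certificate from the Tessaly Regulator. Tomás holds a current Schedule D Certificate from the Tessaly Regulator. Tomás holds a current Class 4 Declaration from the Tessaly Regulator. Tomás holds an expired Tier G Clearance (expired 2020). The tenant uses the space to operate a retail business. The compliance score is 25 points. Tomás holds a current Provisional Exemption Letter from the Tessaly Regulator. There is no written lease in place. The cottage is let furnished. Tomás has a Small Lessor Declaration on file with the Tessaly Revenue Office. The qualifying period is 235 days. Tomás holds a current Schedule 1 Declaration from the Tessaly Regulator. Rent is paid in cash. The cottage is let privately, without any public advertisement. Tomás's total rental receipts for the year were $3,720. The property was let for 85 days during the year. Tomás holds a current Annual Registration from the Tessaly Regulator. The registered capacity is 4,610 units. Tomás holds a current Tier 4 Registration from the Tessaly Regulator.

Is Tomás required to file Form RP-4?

All of (a)'s requirements are met (there is no written lease; the compliance score is 25 points, meeting the 21 points threshold; the property is let furnished). However, paragraphs (f)–(g) must be considered: (f) operates against (a): the space is let for business use. (g), which would lift (f), is inapplicable — no current Tier G Clearance is held. (a) is therefore removed.
Exception (b)'s conditions are all satisfied: the number of days the property was let is 85 days, below the 89 days limit; the tenant is an immediate family member. Turning to paragraphs (h)–(i): (h) operates — a current Annual Registration is held. (i) is not triggered (the property is let privately without advertisement), so (h) stands. So (b) is unavailable.
Exception (c) requires that rent is paid in kind rather than in cash; but rent is paid in cash, so (c) is unavailable.
Exception (d): a current Schedule 1 Declaration is held; a current Provisional Exemption Letter is held — every condition holds. As to paragraphs (j)–(p): (j) would limit (d) — assessed value is $149,000, less than the $152,000 limit — but (k) sets (j) aside: (k) is triggered — a current Standing Certificate is held. (l) would limit (k) — the registered capacity is 4,610 units, meeting the 4,490 units threshold — but (m) sets (l) aside: (m) operates against (l): a current Class 4 Declaration is held. (n) would limit (m) — the qualifying period is 235 days, under the 240 days limit — but (o) sets (n) aside: (o) operates against (n): a current Category 3 Registration is held. (p), which would lift (o), is inapplicable — the baseline figure is 505, short of 518. Exception (d) stands.
Exception (e) is satisfied on its face — a current Schedule D Certificate is held; total rental receipts for the year are $3,720, under the $4,520 limit. But: (q) operates against (e): a current Tier 4 Registration is held. So (e) is unavailable.

No — exception (d) applies; Tomás is not required to file Form RP-4.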